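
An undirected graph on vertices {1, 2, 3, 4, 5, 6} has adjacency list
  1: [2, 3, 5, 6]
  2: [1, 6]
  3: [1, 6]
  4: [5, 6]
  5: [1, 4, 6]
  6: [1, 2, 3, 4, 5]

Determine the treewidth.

A width-2 tree decomposition is:
Bags: B1 = {1, 2, 6}  B2 = {1, 5, 6}  B3 = {4, 5, 6}  B4 = {1, 3, 6}
Tree: B1–B2, B2–B3, B1–B4
Every bag has size at most 3, so the width is 3 − 1 = 2 and tw(G) ≤ 2. Conversely, {1, 2, 6} is a clique of size 3, and the vertices of any clique must share a bag in every tree decomposition; so some bag has ≥ 3 vertices and tw(G) ≥ 2. Therefore the treewidth is 2.

2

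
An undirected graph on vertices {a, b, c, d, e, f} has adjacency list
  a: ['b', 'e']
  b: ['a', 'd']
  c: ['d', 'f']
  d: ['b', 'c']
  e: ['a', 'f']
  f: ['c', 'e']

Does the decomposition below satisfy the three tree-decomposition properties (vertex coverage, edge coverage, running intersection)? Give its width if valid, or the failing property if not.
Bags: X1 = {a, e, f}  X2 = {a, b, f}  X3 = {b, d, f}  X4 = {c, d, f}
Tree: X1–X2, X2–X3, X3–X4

Yes; width 2.

Vertex coverage: the bags together contain {a, b, c, d, e, f}, the full vertex set. Edge coverage: each edge of G has both endpoints in at least one bag. Running intersection: for every vertex, the bags containing it form a connected subtree. All three properties hold, so this is a valid tree decomposition of width max|bag| − 1 = 2, and hence tw(G) ≤ 2.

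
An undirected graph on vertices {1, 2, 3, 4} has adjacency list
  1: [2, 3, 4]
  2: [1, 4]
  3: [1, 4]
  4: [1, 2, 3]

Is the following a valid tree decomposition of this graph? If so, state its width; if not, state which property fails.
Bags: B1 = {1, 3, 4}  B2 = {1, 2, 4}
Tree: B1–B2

Checking the three conditions: (i) the bags cover all of {1, 2, 3, 4}; (ii) for each edge, some bag contains both endpoints; (iii) the bags containing any fixed vertex form a subtree. All hold, so the decomposition is valid with width 3 − 1 = 2.

Yes; width 2.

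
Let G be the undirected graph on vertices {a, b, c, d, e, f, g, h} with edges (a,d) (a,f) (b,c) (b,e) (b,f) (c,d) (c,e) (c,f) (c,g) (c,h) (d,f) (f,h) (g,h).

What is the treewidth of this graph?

2

A width-2 tree decomposition is:
Bags: B1 = {c, f, h}  B2 = {c, d, f}  B3 = {b, c, f}  B4 = {b, c, e}  B5 = {a, d, f}  B6 = {c, g, h}
Tree: B1–B2, B1–B3, B3–B4, B2–B5, B1–B6
The largest bag has 3 vertices, giving width 2; this decomposition certifies tw(G) ≤ 2. On the other hand G contains the 3-clique {c, g, h}. A clique must lie in a single bag of any decomposition, so no decomposition can have width below 2. Combining the bounds, tw(G) = 2.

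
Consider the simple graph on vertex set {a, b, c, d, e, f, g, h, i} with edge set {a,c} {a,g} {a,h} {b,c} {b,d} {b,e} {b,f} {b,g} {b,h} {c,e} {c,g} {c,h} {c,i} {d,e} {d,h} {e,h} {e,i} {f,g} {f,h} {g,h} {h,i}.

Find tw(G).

3

A width-3 tree decomposition is:
Bags: B1 = {b, c, e, h}  B2 = {b, c, g, h}  B3 = {a, c, g, h}  B4 = {b, d, e, h}  B5 = {b, f, g, h}  B6 = {c, e, h, i}
Tree: B1–B2, B2–B3, B1–B4, B2–B5, B1–B6
Each bag holds 4 vertices, so the decomposition has width 3, which upper-bounds the treewidth. For the lower bound, the 4 vertices {a, c, g, h} are pairwise adjacent, and any tree decomposition puts a clique entirely inside one bag — forcing width ≥ 3. Hence tw(G) = 3 exactly.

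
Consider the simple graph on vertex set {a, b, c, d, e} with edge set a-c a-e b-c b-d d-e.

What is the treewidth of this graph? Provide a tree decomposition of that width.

Every bag has size at most 3, so the width is 3 − 1 = 2 and tw(G) ≤ 2. For the lower bound, G contains the cycle b–c–a–e–d–b, so G is not a forest; only forests have treewidth ≤ 1, hence tw(G) ≥ 2. Combining the bounds, tw(G) = 2.

Treewidth 2.
One optimal decomposition is:
Bags: B1 = {a, b, c}  B2 = {a, b, e}  B3 = {b, d, e}
Tree: B1–B2, B2–B3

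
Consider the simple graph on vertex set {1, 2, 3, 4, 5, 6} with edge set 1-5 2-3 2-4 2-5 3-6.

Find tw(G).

1

A width-1 tree decomposition is:
Bags: B1 = {1, 5}  B2 = {2, 5}  B3 = {2, 3}  B4 = {2, 4}  B5 = {3, 6}
Tree: B1–B2, B2–B3, B2–B4, B3–B5
Every bag has size at most 2, so the width is 2 − 1 = 1 and tw(G) ≤ 1. Any graph with an edge has treewidth ≥ 1, and G has the edge 5–1. Hence tw(G) = 1 exactly.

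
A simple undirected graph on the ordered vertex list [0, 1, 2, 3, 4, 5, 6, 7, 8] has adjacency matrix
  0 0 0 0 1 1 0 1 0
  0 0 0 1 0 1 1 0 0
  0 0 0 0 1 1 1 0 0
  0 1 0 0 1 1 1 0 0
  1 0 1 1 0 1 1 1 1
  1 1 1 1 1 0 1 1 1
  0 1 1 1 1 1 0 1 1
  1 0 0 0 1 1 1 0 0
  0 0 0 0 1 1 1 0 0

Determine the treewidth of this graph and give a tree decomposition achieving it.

Each bag holds 4 vertices, so the decomposition has width 3, which upper-bounds the treewidth. For the lower bound, the 4 vertices {1, 3, 5, 6} are pairwise adjacent, and any tree decomposition puts a clique entirely inside one bag — forcing width ≥ 3. Combining the bounds, tw(G) = 3.

Treewidth 3.
One such decomposition:
Bags: B1 = {4, 5, 6, 8}  B2 = {4, 5, 6, 7}  B3 = {2, 4, 5, 6}  B4 = {3, 4, 5, 6}  B5 = {1, 3, 5, 6}  B6 = {0, 4, 5, 7}
Tree: B1–B2, B2–B3, B3–B4, B4–B5, B2–B6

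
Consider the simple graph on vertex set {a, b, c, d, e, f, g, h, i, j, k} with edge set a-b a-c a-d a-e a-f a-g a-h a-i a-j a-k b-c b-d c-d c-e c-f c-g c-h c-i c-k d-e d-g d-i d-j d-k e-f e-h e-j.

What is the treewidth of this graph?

A width-3 tree decomposition is:
Bags: B1 = {a, c, d, e}  B2 = {a, c, e, h}  B3 = {a, c, d, k}  B4 = {a, c, e, f}  B5 = {a, c, d, g}  B6 = {a, b, c, d}  B7 = {a, d, e, j}  B8 = {a, c, d, i}
Tree: B1–B2, B1–B3, B1–B4, B3–B5, B1–B6, B1–B7, B6–B8
Every bag has size at most 4, so the width is 4 − 1 = 3 and tw(G) ≤ 3. Conversely, {a, d, e, j} is a clique of size 4, and the vertices of any clique must share a bag in every tree decomposition; so some bag has ≥ 4 vertices and tw(G) ≥ 3. Combining the bounds, tw(G) = 3.

3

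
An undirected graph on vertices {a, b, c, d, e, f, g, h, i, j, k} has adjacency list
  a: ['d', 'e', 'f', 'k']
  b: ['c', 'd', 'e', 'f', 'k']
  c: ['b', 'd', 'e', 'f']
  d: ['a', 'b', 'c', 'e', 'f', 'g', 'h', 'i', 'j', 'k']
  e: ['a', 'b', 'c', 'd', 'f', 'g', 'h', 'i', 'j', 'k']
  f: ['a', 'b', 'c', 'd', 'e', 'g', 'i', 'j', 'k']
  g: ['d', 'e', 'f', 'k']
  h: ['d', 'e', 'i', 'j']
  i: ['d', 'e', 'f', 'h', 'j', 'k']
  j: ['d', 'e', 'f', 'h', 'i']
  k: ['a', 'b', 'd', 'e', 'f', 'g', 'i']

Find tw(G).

4

A width-4 tree decomposition is:
Bags: B1 = {b, d, e, f, k}  B2 = {a, d, e, f, k}  B3 = {d, e, f, i, k}  B4 = {b, c, d, e, f}  B5 = {d, e, f, i, j}  B6 = {d, e, f, g, k}  B7 = {d, e, h, i, j}
Tree: B1–B2, B1–B3, B1–B4, B3–B5, B1–B6, B5–B7
The largest bag has 5 vertices, giving width 4; this decomposition certifies tw(G) ≤ 4. For the lower bound, the 5 vertices {d, e, h, i, j} are pairwise adjacent, and any tree decomposition puts a clique entirely inside one bag — forcing width ≥ 4. Hence tw(G) = 4 exactly.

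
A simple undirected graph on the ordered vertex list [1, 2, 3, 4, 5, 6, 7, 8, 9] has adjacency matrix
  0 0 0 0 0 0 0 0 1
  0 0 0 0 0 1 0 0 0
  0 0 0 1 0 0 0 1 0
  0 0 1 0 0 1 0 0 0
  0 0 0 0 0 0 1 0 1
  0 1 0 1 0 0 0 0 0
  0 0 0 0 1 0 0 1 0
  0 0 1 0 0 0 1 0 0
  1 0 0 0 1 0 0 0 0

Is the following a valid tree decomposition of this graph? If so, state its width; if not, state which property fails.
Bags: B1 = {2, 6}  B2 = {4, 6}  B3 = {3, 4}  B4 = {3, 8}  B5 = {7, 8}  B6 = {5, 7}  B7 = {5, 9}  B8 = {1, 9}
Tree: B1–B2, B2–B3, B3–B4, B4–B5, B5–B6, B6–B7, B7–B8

Every vertex of G appears in some bag (union = {1, 2, 3, 4, 5, 6, 7, 8, 9}); every edge is covered by a bag; and for each vertex v the set of bags containing v is connected in the bag tree. The decomposition is therefore valid. The largest bag has 2 vertices, so the width is 1.

Yes; width 1.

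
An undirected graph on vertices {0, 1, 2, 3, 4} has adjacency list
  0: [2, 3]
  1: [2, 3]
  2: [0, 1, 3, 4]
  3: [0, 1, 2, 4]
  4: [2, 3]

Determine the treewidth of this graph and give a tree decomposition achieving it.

Treewidth 2.
One optimal decomposition is:
Bags: B1 = {0, 2, 3}  B2 = {1, 2, 3}  B3 = {2, 3, 4}
Tree: B1–B2, B1–B3

The largest bag has 3 vertices, giving width 2; this decomposition certifies tw(G) ≤ 2. On the other hand G contains the 3-clique {0, 2, 3}. A clique must lie in a single bag of any decomposition, so no decomposition can have width below 2. Combining the bounds, tw(G) = 2.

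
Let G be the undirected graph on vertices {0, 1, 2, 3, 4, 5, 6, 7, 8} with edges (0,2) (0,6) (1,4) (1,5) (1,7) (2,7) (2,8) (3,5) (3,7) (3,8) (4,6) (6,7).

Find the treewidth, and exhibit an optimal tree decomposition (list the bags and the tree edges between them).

The largest bag has 4 vertices, giving width 3; this decomposition certifies tw(G) ≤ 3. For the lower bound: the 4 vertex sets {0,4,6}, {1}, {7}, {2,3,5,8} are disjoint, each induces a connected subgraph, and every pair is joined by at least one edge of G. Contracting each set to a single vertex therefore yields K_{4} as a minor, and since treewidth is minor-monotone, tw(G) ≥ tw(K_{4}) = 3. Therefore the treewidth is 3.

Treewidth 3.
One such decomposition:
Bags: B1 = {0, 1, 4, 6}  B2 = {0, 1, 6, 7}  B3 = {0, 1, 2, 7}  B4 = {1, 2, 5, 7}  B5 = {2, 3, 5, 7}  B6 = {2, 3, 5, 8}
Tree: B1–B2, B2–B3, B3–B4, B4–B5, B5–B6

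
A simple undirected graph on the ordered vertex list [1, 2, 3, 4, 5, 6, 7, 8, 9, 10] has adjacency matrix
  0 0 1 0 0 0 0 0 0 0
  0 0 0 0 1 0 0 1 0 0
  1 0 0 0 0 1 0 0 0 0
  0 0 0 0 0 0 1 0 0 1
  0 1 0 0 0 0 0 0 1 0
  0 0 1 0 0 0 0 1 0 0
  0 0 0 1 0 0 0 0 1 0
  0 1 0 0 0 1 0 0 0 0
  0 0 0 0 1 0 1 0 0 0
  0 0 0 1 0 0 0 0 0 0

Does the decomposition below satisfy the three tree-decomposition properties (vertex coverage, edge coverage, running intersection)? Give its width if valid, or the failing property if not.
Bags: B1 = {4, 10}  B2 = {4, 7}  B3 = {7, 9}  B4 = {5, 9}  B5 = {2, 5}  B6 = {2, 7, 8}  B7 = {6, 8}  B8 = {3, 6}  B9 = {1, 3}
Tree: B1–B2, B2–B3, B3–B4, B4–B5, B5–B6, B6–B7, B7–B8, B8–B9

No — bags containing vertex 7 are not connected in the tree.

A tree decomposition must satisfy three properties: every vertex lies in some bag; for every edge, both endpoints lie together in some bag; and for every vertex, the bags containing it form a connected subtree. Here bags containing vertex 7 are not connected in the tree, so the decomposition is invalid.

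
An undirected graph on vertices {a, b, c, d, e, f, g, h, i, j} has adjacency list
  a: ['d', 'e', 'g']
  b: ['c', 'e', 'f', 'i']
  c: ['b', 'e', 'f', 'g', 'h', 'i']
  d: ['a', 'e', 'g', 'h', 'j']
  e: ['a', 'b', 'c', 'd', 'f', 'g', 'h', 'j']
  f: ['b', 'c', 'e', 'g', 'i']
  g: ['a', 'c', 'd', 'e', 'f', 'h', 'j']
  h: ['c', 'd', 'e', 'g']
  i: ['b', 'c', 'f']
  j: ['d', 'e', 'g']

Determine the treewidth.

A width-3 tree decomposition is:
Bags: B1 = {d, e, g, j}  B2 = {d, e, g, h}  B3 = {c, e, g, h}  B4 = {a, d, e, g}  B5 = {c, e, f, g}  B6 = {b, c, e, f}  B7 = {b, c, f, i}
Tree: B1–B2, B2–B3, B2–B4, B3–B5, B5–B6, B6–B7
The largest bag has 4 vertices, giving width 3; this decomposition certifies tw(G) ≤ 3. Conversely, {d, e, g, j} is a clique of size 4, and the vertices of any clique must share a bag in every tree decomposition; so some bag has ≥ 4 vertices and tw(G) ≥ 3. Combining the bounds, tw(G) = 3.

3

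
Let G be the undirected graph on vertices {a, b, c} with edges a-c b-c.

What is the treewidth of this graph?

A width-1 tree decomposition is:
Bags: B1 = {a, c}  B2 = {b, c}
Tree: B1–B2
Each bag holds 2 vertices, so the decomposition has width 1, which upper-bounds the treewidth. Any graph with an edge has treewidth ≥ 1, and G has the edge c–a. Hence tw(G) = 1 exactly.

1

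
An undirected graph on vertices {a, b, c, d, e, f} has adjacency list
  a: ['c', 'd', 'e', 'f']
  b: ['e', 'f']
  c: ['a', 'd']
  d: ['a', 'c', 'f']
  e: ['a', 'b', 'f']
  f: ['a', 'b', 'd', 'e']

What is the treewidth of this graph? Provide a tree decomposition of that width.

Treewidth 2.
Bags: B1 = {a, c, d}  B2 = {a, d, f}  B3 = {a, e, f}  B4 = {b, e, f}
Tree: B1–B2, B2–B3, B3–B4

The largest bag has 3 vertices, giving width 2; this decomposition certifies tw(G) ≤ 2. For the lower bound, the 3 vertices {a, c, d} are pairwise adjacent, and any tree decomposition puts a clique entirely inside one bag — forcing width ≥ 2. Combining the bounds, tw(G) = 2.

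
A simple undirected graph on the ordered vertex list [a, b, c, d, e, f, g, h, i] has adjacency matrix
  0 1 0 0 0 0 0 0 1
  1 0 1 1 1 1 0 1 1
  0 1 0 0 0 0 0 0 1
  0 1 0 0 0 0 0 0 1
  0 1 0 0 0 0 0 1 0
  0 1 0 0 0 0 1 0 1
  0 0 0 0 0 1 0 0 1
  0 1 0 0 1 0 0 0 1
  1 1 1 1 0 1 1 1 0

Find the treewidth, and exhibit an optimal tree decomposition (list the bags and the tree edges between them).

Treewidth 2.
One such decomposition:
Bags: B1 = {b, f, i}  B2 = {f, g, i}  B3 = {b, c, i}  B4 = {a, b, i}  B5 = {b, h, i}  B6 = {b, e, h}  B7 = {b, d, i}
Tree: B1–B2, B1–B3, B1–B4, B4–B5, B5–B6, B1–B7

Every bag has size at most 3, so the width is 3 − 1 = 2 and tw(G) ≤ 2. On the other hand G contains the 3-clique {f, g, i}. A clique must lie in a single bag of any decomposition, so no decomposition can have width below 2. Therefore the treewidth is 2.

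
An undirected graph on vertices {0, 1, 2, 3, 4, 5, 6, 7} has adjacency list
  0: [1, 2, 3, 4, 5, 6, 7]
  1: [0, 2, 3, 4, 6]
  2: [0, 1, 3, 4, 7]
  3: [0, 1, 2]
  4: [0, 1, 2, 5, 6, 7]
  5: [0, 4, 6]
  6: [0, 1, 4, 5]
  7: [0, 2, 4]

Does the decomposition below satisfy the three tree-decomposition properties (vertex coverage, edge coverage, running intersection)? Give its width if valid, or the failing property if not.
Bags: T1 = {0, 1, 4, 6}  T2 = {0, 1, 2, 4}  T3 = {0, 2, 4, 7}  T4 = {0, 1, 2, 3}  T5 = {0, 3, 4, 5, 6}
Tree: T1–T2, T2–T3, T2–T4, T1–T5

No — bags containing vertex 3 are not connected in the tree.

A tree decomposition must satisfy three properties: every vertex lies in some bag; for every edge, both endpoints lie together in some bag; and for every vertex, the bags containing it form a connected subtree. Here bags containing vertex 3 are not connected in the tree, so the decomposition is invalid.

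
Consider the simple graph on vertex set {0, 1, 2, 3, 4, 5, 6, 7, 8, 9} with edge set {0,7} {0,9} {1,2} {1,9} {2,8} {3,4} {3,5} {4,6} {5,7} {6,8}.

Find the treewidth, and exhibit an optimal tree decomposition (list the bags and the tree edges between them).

Treewidth 2.
One optimal decomposition is:
Bags: B1 = {0, 5, 7}  B2 = {0, 3, 5}  B3 = {0, 3, 4}  B4 = {0, 4, 6}  B5 = {0, 6, 8}  B6 = {0, 2, 8}  B7 = {0, 1, 2}  B8 = {0, 1, 9}
Tree: B1–B2, B2–B3, B3–B4, B4–B5, B5–B6, B6–B7, B7–B8

The largest bag has 3 vertices, giving width 2; this decomposition certifies tw(G) ≤ 2. Since 0–7–5–3–4–6–8–2–1–9–0 is a cycle in G, G is not acyclic. Forests are exactly the graphs of treewidth ≤ 1, so tw(G) ≥ 2. Combining the bounds, tw(G) = 2.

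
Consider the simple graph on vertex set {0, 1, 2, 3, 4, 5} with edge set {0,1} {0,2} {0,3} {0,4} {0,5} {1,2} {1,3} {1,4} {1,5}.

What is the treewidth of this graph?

2

A width-2 tree decomposition is:
Bags: B1 = {0, 1, 3}  B2 = {0, 1, 5}  B3 = {0, 1, 2}  B4 = {0, 1, 4}
Tree: B1–B2, B2–B3, B2–B4
The largest bag has 3 vertices, giving width 2; this decomposition certifies tw(G) ≤ 2. On the other hand G contains the 3-clique {0, 1, 2}. A clique must lie in a single bag of any decomposition, so no decomposition can have width below 2. Hence tw(G) = 2 exactly.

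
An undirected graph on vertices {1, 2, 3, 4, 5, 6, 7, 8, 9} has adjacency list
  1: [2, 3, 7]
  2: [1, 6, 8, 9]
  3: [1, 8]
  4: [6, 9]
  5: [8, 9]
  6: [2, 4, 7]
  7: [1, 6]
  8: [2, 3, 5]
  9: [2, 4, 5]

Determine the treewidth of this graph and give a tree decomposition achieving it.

The largest bag has 4 vertices, giving width 3; this decomposition certifies tw(G) ≤ 3. For the lower bound: the 4 vertex sets {4,6,7}, {9}, {2}, {1,3,5,8} are disjoint, each induces a connected subgraph, and every pair is joined by at least one edge of G. Contracting each set to a single vertex therefore yields K_{4} as a minor, and since treewidth is minor-monotone, tw(G) ≥ tw(K_{4}) = 3. Combining the bounds, tw(G) = 3.

Treewidth 3.
One such decomposition:
Bags: B1 = {4, 6, 7, 9}  B2 = {2, 6, 7, 9}  B3 = {1, 2, 7, 9}  B4 = {1, 2, 5, 9}  B5 = {1, 2, 5, 8}  B6 = {1, 3, 5, 8}
Tree: B1–B2, B2–B3, B3–B4, B4–B5, B5–B6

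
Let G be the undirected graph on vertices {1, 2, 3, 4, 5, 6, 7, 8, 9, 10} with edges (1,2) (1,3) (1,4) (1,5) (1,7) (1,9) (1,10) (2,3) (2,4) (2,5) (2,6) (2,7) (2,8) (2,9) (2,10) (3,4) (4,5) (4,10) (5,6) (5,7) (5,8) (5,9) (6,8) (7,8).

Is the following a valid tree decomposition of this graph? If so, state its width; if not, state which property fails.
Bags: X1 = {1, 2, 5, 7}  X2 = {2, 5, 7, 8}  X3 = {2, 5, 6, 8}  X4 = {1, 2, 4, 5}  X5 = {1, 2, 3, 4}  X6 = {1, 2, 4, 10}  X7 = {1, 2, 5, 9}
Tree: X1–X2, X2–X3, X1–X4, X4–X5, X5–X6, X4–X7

Checking the three conditions: (i) the bags cover all of {1, 2, 3, 4, 5, 6, 7, 8, 9, 10}; (ii) for each edge, some bag contains both endpoints; (iii) the bags containing any fixed vertex form a subtree. All hold, so the decomposition is valid with width 4 − 1 = 3.

Yes; width 3.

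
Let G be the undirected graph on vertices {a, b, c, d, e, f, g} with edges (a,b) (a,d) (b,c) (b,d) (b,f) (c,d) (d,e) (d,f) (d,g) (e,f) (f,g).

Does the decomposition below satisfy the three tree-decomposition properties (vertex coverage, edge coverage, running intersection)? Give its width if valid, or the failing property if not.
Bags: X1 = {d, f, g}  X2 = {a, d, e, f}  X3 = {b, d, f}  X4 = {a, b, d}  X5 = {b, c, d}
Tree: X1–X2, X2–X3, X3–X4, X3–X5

No — bags containing vertex a are not connected in the tree.

A tree decomposition must satisfy three properties: every vertex lies in some bag; for every edge, both endpoints lie together in some bag; and for every vertex, the bags containing it form a connected subtree. Here bags containing vertex a are not connected in the tree, so the decomposition is invalid.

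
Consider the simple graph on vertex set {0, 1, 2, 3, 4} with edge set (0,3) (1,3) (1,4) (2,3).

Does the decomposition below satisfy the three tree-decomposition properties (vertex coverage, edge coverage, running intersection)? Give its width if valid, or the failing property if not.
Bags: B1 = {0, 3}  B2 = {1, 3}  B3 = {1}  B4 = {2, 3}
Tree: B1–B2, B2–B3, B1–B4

No — vertex 4 appears in no bag.

A tree decomposition must satisfy three properties: every vertex lies in some bag; for every edge, both endpoints lie together in some bag; and for every vertex, the bags containing it form a connected subtree. Here vertex 4 appears in no bag, so the decomposition is invalid.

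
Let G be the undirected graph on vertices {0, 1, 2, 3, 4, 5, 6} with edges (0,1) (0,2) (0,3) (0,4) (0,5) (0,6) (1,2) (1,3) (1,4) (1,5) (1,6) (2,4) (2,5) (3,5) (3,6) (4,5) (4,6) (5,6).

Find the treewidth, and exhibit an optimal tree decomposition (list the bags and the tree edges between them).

Every bag has size at most 5, so the width is 5 − 1 = 4 and tw(G) ≤ 4. Conversely, {0, 1, 3, 5, 6} is a clique of size 5, and the vertices of any clique must share a bag in every tree decomposition; so some bag has ≥ 5 vertices and tw(G) ≥ 4. Combining the bounds, tw(G) = 4.

Treewidth 4.
One optimal decomposition is:
Bags: B1 = {0, 1, 3, 5, 6}  B2 = {0, 1, 4, 5, 6}  B3 = {0, 1, 2, 4, 5}
Tree: B1–B2, B2–B3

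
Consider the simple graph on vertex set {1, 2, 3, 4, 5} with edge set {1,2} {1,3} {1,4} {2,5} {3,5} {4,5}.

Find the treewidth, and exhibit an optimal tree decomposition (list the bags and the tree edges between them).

The largest bag has 3 vertices, giving width 2; this decomposition certifies tw(G) ≤ 2. For the lower bound, G contains the cycle 5–3–1–2–5, so G is not a forest; only forests have treewidth ≤ 1, hence tw(G) ≥ 2. Hence tw(G) = 2 exactly.

Treewidth 2.
Bags: B1 = {1, 3, 5}  B2 = {1, 2, 5}  B3 = {1, 4, 5}
Tree: B1–B2, B2–B3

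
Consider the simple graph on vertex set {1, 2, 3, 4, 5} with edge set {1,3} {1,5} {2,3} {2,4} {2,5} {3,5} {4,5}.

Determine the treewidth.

2

A width-2 tree decomposition is:
Bags: B1 = {2, 3, 5}  B2 = {1, 3, 5}  B3 = {2, 4, 5}
Tree: B1–B2, B1–B3
Each bag holds 3 vertices, so the decomposition has width 2, which upper-bounds the treewidth. On the other hand G contains the 3-clique {1, 3, 5}. A clique must lie in a single bag of any decomposition, so no decomposition can have width below 2. Hence tw(G) = 2 exactly.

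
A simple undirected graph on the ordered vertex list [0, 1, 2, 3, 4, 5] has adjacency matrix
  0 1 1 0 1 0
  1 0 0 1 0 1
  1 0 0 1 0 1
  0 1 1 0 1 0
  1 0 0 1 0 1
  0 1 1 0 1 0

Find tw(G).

3

A width-3 tree decomposition is:
Bags: B1 = {1, 2, 3, 4}  B2 = {1, 2, 4, 5}  B3 = {0, 1, 2, 4}
Tree: B1–B2, B2–B3
Each bag holds 4 vertices, so the decomposition has width 3, which upper-bounds the treewidth. For the lower bound: the 4 vertex sets {2,3}, {4,5}, {1}, {0} are disjoint, each induces a connected subgraph, and every pair is joined by at least one edge of G. Contracting each set to a single vertex therefore yields K_{4} as a minor, and since treewidth is minor-monotone, tw(G) ≥ tw(K_{4}) = 3. Hence tw(G) = 3 exactly.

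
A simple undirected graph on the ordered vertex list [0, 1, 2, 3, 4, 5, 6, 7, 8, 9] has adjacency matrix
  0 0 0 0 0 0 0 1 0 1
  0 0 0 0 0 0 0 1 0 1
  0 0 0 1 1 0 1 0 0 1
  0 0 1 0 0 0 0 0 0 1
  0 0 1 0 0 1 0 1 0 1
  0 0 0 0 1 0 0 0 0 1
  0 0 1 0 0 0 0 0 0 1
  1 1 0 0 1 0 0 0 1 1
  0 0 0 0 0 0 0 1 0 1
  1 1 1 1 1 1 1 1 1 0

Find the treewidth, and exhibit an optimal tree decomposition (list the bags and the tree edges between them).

Treewidth 2.
One optimal decomposition is:
Bags: B1 = {4, 7, 9}  B2 = {2, 4, 9}  B3 = {1, 7, 9}  B4 = {4, 5, 9}  B5 = {7, 8, 9}  B6 = {2, 3, 9}  B7 = {0, 7, 9}  B8 = {2, 6, 9}
Tree: B1–B2, B1–B3, B1–B4, B1–B5, B2–B6, B1–B7, B6–B8

The largest bag has 3 vertices, giving width 2; this decomposition certifies tw(G) ≤ 2. On the other hand G contains the 3-clique {2, 3, 9}. A clique must lie in a single bag of any decomposition, so no decomposition can have width below 2. Combining the bounds, tw(G) = 2.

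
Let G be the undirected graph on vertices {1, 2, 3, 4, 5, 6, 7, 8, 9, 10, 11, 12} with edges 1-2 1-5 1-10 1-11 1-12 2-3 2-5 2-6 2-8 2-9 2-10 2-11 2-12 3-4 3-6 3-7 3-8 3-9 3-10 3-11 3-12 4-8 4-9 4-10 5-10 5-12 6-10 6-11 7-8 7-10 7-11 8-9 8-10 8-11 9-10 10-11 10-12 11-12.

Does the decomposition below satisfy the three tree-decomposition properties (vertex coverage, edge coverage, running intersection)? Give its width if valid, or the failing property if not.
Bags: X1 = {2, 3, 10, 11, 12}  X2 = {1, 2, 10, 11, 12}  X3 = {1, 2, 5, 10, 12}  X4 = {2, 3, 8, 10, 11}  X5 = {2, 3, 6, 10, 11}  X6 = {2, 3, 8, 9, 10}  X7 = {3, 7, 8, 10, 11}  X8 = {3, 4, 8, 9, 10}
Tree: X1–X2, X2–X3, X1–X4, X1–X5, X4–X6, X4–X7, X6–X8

Vertex coverage: the bags together contain {1, 2, 3, 4, 5, 6, 7, 8, 9, 10, 11, 12}, the full vertex set. Edge coverage: each edge of G has both endpoints in at least one bag. Running intersection: for every vertex, the bags containing it form a connected subtree. All three properties hold, so this is a valid tree decomposition of width max|bag| − 1 = 4, and hence tw(G) ≤ 4.

Yes; width 4.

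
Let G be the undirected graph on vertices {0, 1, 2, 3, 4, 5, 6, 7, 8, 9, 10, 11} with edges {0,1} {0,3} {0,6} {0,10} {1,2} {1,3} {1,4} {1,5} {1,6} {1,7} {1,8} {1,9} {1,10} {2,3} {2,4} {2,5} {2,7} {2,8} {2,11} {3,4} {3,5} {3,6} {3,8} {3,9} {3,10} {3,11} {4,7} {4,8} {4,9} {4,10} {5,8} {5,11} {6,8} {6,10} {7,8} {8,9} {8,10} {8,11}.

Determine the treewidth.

4

A width-4 tree decomposition is:
Bags: B1 = {1, 3, 6, 8, 10}  B2 = {1, 3, 4, 8, 10}  B3 = {1, 2, 3, 4, 8}  B4 = {1, 2, 3, 5, 8}  B5 = {1, 2, 4, 7, 8}  B6 = {1, 3, 4, 8, 9}  B7 = {0, 1, 3, 6, 10}  B8 = {2, 3, 5, 8, 11}
Tree: B1–B2, B2–B3, B3–B4, B3–B5, B3–B6, B1–B7, B4–B8
Each bag holds 5 vertices, so the decomposition has width 4, which upper-bounds the treewidth. For the lower bound, the 5 vertices {0, 1, 3, 6, 10} are pairwise adjacent, and any tree decomposition puts a clique entirely inside one bag — forcing width ≥ 4. Therefore the treewidth is 4.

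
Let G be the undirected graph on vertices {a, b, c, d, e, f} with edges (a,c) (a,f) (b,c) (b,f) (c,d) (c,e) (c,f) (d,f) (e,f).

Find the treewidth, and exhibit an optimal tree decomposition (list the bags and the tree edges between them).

Treewidth 2.
One optimal decomposition is:
Bags: B1 = {c, d, f}  B2 = {a, c, f}  B3 = {b, c, f}  B4 = {c, e, f}
Tree: B1–B2, B2–B3, B3–B4

Each bag holds 3 vertices, so the decomposition has width 2, which upper-bounds the treewidth. On the other hand G contains the 3-clique {c, d, f}. A clique must lie in a single bag of any decomposition, so no decomposition can have width below 2. Hence tw(G) = 2 exactly.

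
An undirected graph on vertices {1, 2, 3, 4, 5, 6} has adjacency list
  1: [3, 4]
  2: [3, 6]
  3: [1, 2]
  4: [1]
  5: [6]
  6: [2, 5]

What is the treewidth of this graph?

A width-1 tree decomposition is:
Bags: B1 = {2, 3}  B2 = {1, 3}  B3 = {2, 6}  B4 = {5, 6}  B5 = {1, 4}
Tree: B1–B2, B1–B3, B3–B4, B2–B5
Every bag has size at most 2, so the width is 2 − 1 = 1 and tw(G) ≤ 1. Any graph with an edge has treewidth ≥ 1, and G has the edge 3–2. Hence tw(G) = 1 exactly.

1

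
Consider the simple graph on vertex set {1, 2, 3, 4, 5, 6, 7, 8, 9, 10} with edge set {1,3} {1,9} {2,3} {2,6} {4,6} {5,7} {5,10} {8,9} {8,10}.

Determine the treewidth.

1

A width-1 tree decomposition is:
Bags: B1 = {5, 7}  B2 = {5, 10}  B3 = {8, 10}  B4 = {8, 9}  B5 = {1, 9}  B6 = {1, 3}  B7 = {2, 3}  B8 = {2, 6}  B9 = {4, 6}
Tree: B1–B2, B2–B3, B3–B4, B4–B5, B5–B6, B6–B7, B7–B8, B8–B9
Every bag has size at most 2, so the width is 2 − 1 = 1 and tw(G) ≤ 1. Any graph with an edge has treewidth ≥ 1, and G has the edge 7–5. Hence tw(G) = 1 exactly.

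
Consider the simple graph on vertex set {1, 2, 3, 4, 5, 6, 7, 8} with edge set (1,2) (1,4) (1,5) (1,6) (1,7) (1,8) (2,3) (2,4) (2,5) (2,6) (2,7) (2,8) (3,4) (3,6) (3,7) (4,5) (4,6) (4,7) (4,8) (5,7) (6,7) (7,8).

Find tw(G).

A width-4 tree decomposition is:
Bags: B1 = {1, 2, 4, 7, 8}  B2 = {1, 2, 4, 6, 7}  B3 = {1, 2, 4, 5, 7}  B4 = {2, 3, 4, 6, 7}
Tree: B1–B2, B2–B3, B2–B4
Every bag has size at most 5, so the width is 5 − 1 = 4 and tw(G) ≤ 4. Conversely, {1, 2, 4, 7, 8} is a clique of size 5, and the vertices of any clique must share a bag in every tree decomposition; so some bag has ≥ 5 vertices and tw(G) ≥ 4. Hence tw(G) = 4 exactly.

4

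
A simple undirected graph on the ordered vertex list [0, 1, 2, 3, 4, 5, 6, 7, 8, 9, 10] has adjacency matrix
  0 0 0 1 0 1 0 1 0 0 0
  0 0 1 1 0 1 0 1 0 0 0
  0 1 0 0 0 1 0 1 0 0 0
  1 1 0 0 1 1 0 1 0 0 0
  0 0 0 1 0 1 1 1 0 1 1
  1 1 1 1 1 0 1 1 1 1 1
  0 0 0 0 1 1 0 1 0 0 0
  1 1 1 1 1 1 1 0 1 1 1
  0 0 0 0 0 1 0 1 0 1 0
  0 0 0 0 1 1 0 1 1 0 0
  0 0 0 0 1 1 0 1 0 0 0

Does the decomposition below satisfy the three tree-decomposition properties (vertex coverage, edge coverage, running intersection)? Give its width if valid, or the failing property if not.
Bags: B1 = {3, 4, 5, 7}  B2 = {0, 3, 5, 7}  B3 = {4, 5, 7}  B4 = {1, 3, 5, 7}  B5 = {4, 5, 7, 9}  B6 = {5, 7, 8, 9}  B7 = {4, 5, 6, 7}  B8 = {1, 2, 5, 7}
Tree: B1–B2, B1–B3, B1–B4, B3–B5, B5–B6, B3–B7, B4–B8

No — vertex 10 appears in no bag.

A tree decomposition must satisfy three properties: every vertex lies in some bag; for every edge, both endpoints lie together in some bag; and for every vertex, the bags containing it form a connected subtree. Here vertex 10 appears in no bag, so the decomposition is invalid.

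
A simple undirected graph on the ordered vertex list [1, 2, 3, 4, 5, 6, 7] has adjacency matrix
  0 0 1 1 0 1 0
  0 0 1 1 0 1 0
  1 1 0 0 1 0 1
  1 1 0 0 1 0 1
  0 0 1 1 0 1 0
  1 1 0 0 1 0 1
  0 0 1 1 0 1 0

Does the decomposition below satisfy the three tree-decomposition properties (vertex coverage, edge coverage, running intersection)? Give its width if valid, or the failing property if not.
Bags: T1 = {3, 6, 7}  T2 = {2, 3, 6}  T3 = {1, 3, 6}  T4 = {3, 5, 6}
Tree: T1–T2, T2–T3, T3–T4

A tree decomposition must satisfy three properties: every vertex lies in some bag; for every edge, both endpoints lie together in some bag; and for every vertex, the bags containing it form a connected subtree. Here vertex 4 appears in no bag, so the decomposition is invalid.

No — vertex 4 appears in no bag.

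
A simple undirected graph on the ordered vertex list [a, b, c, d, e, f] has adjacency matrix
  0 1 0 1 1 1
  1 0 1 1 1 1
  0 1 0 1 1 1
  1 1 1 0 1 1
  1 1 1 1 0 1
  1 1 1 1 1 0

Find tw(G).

A width-4 tree decomposition is:
Bags: B1 = {a, b, d, e, f}  B2 = {b, c, d, e, f}
Tree: B1–B2
Each bag holds 5 vertices, so the decomposition has width 4, which upper-bounds the treewidth. On the other hand G contains the 5-clique {b, c, d, e, f}. A clique must lie in a single bag of any decomposition, so no decomposition can have width below 4. Hence tw(G) = 4 exactly.

4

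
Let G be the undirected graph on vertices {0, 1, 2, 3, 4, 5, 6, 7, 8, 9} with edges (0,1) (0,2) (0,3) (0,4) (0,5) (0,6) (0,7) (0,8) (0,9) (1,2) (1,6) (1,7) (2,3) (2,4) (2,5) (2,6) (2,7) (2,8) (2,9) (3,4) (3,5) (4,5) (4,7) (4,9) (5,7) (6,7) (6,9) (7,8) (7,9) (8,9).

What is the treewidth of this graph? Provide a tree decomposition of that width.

The largest bag has 5 vertices, giving width 4; this decomposition certifies tw(G) ≤ 4. Conversely, {0, 2, 3, 4, 5} is a clique of size 5, and the vertices of any clique must share a bag in every tree decomposition; so some bag has ≥ 5 vertices and tw(G) ≥ 4. Combining the bounds, tw(G) = 4.

Treewidth 4.
Bags: B1 = {0, 2, 4, 7, 9}  B2 = {0, 2, 4, 5, 7}  B3 = {0, 2, 6, 7, 9}  B4 = {0, 2, 3, 4, 5}  B5 = {0, 2, 7, 8, 9}  B6 = {0, 1, 2, 6, 7}
Tree: B1–B2, B1–B3, B2–B4, B3–B5, B3–B6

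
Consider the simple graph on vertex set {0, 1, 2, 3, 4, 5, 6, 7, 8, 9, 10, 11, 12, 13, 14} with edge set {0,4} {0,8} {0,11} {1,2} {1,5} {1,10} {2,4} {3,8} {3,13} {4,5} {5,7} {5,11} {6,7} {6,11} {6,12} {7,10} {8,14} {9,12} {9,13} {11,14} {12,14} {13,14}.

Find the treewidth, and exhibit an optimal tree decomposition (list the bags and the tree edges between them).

Treewidth 3.
One such decomposition:
Bags: B1 = {3, 8, 9, 13}  B2 = {8, 9, 13, 14}  B3 = {8, 9, 12, 14}  B4 = {0, 8, 12, 14}  B5 = {0, 11, 12, 14}  B6 = {0, 6, 11, 12}  B7 = {0, 4, 6, 11}  B8 = {4, 5, 6, 11}  B9 = {4, 5, 6, 7}  B10 = {2, 4, 5, 7}  B11 = {1, 2, 5, 7}  B12 = {1, 2, 7, 10}
Tree: B1–B2, B2–B3, B3–B4, B4–B5, B5–B6, B6–B7, B7–B8, B8–B9, B9–B10, B10–B11, B11–B12

Every bag has size at most 4, so the width is 4 − 1 = 3 and tw(G) ≤ 3. For the lower bound: the 4 vertex sets {3,9,13}, {8}, {14}, {0,6,11,12} are disjoint, each induces a connected subgraph, and every pair is joined by at least one edge of G. Contracting each set to a single vertex therefore yields K_{4} as a minor, and since treewidth is minor-monotone, tw(G) ≥ tw(K_{4}) = 3. The upper and lower bounds meet at 3, so that is the treewidth.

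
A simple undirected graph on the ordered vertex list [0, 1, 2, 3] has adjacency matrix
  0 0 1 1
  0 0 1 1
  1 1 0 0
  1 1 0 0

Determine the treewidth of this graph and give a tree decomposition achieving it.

Every bag has size at most 3, so the width is 3 − 1 = 2 and tw(G) ≤ 2. The edges 0–2–1–3–0 form a cycle, so G is not a tree and its treewidth is at least 2. Combining the bounds, tw(G) = 2.

Treewidth 2.
One such decomposition:
Bags: B1 = {0, 1, 2}  B2 = {0, 1, 3}
Tree: B1–B2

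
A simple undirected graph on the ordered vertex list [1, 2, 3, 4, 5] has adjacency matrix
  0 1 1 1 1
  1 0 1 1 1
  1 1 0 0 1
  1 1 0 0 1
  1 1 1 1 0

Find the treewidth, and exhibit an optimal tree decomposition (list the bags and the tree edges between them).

Treewidth 3.
One optimal decomposition is:
Bags: B1 = {1, 2, 3, 5}  B2 = {1, 2, 4, 5}
Tree: B1–B2

Every bag has size at most 4, so the width is 4 − 1 = 3 and tw(G) ≤ 3. On the other hand G contains the 4-clique {1, 2, 3, 5}. A clique must lie in a single bag of any decomposition, so no decomposition can have width below 3. The upper and lower bounds meet at 3, so that is the treewidth.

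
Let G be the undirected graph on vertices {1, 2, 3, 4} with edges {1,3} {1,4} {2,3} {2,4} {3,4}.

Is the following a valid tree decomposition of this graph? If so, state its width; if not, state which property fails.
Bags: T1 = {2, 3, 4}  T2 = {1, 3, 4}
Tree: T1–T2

Yes; width 2.

Vertex coverage: the bags together contain {1, 2, 3, 4}, the full vertex set. Edge coverage: each edge of G has both endpoints in at least one bag. Running intersection: for every vertex, the bags containing it form a connected subtree. All three properties hold, so this is a valid tree decomposition of width max|bag| − 1 = 2, and hence tw(G) ≤ 2.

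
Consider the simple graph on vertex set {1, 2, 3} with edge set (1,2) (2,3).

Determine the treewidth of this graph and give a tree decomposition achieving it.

Each bag holds 2 vertices, so the decomposition has width 1, which upper-bounds the treewidth. Since G has at least one edge (e.g. 2–3), it is not an edgeless graph, so tw(G) ≥ 1. Therefore the treewidth is 1.

Treewidth 1.
Bags: B1 = {2, 3}  B2 = {1, 2}
Tree: B1–B2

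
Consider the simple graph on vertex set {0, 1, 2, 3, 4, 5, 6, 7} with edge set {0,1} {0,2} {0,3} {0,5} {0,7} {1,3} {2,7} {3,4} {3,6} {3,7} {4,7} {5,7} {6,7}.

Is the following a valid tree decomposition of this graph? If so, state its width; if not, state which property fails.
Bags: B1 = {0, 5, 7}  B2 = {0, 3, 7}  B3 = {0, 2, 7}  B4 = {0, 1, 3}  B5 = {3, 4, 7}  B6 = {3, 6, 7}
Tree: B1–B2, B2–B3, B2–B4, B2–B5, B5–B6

Yes; width 2.

Checking the three conditions: (i) the bags cover all of {0, 1, 2, 3, 4, 5, 6, 7}; (ii) for each edge, some bag contains both endpoints; (iii) the bags containing any fixed vertex form a subtree. All hold, so the decomposition is valid with width 3 − 1 = 2.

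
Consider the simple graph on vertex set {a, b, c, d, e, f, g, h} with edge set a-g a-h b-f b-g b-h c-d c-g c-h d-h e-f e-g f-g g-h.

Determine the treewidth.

2

A width-2 tree decomposition is:
Bags: B1 = {e, f, g}  B2 = {b, f, g}  B3 = {b, g, h}  B4 = {a, g, h}  B5 = {c, g, h}  B6 = {c, d, h}
Tree: B1–B2, B2–B3, B3–B4, B3–B5, B5–B6
Every bag has size at most 3, so the width is 3 − 1 = 2 and tw(G) ≤ 2. For the lower bound, the 3 vertices {c, d, h} are pairwise adjacent, and any tree decomposition puts a clique entirely inside one bag — forcing width ≥ 2. The upper and lower bounds meet at 2, so that is the treewidth.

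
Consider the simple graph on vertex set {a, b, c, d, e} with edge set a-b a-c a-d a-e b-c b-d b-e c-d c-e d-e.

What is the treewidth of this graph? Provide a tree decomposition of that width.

A single bag containing all 5 vertices is trivially a valid decomposition of width 4. Conversely, {a, b, c, d, e} is a clique of size 5, and the vertices of any clique must share a bag in every tree decomposition; so some bag has ≥ 5 vertices and tw(G) ≥ 4. The upper and lower bounds meet at 4, so that is the treewidth.

Treewidth 4.
One such decomposition:
Bags: B1 = {a, b, c, d, e}
Tree: (single bag)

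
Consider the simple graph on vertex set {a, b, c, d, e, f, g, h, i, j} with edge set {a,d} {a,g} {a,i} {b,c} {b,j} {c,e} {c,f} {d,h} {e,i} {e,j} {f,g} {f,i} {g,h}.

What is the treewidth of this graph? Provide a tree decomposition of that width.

Treewidth 2.
One such decomposition:
Bags: B1 = {b, c, j}  B2 = {c, e, j}  B3 = {c, e, f}  B4 = {e, f, i}  B5 = {f, g, i}  B6 = {a, g, i}  B7 = {a, g, h}  B8 = {a, d, h}
Tree: B1–B2, B2–B3, B3–B4, B4–B5, B5–B6, B6–B7, B7–B8

Every bag has size at most 3, so the width is 3 − 1 = 2 and tw(G) ≤ 2. For the lower bound, G contains the cycle b–j–e–c–b, so G is not a forest; only forests have treewidth ≤ 1, hence tw(G) ≥ 2. The upper and lower bounds meet at 2, so that is the treewidth.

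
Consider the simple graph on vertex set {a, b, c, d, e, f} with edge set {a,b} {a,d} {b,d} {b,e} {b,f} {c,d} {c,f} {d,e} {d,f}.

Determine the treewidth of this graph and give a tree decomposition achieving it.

Treewidth 2.
Bags: B1 = {b, d, f}  B2 = {a, b, d}  B3 = {c, d, f}  B4 = {b, d, e}
Tree: B1–B2, B1–B3, B1–B4

Every bag has size at most 3, so the width is 3 − 1 = 2 and tw(G) ≤ 2. For the lower bound, the 3 vertices {c, d, f} are pairwise adjacent, and any tree decomposition puts a clique entirely inside one bag — forcing width ≥ 2. Combining the bounds, tw(G) = 2.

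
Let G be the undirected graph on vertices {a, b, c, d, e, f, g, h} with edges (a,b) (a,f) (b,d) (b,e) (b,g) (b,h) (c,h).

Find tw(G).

A width-1 tree decomposition is:
Bags: B1 = {b, e}  B2 = {a, b}  B3 = {b, g}  B4 = {b, h}  B5 = {c, h}  B6 = {a, f}  B7 = {b, d}
Tree: B1–B2, B2–B3, B2–B4, B4–B5, B2–B6, B4–B7
The largest bag has 2 vertices, giving width 1; this decomposition certifies tw(G) ≤ 1. G has an edge, so its treewidth is at least 1. Therefore the treewidth is 1.

1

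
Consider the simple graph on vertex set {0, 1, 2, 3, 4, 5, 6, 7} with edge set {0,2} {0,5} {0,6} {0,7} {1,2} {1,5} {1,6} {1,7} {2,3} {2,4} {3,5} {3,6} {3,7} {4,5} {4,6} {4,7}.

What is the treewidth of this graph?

4

A width-4 tree decomposition is:
Bags: B1 = {0, 1, 3, 4, 6}  B2 = {0, 1, 2, 3, 4}  B3 = {0, 1, 3, 4, 7}  B4 = {0, 1, 3, 4, 5}
Tree: B1–B2, B2–B3, B3–B4
The largest bag has 5 vertices, giving width 4; this decomposition certifies tw(G) ≤ 4. For the lower bound: the 5 vertex sets {1,6}, {0,2}, {3,7}, {4}, {5} are disjoint, each induces a connected subgraph, and every pair is joined by at least one edge of G. Contracting each set to a single vertex therefore yields K_{5} as a minor, and since treewidth is minor-monotone, tw(G) ≥ tw(K_{5}) = 4. Hence tw(G) = 4 exactly.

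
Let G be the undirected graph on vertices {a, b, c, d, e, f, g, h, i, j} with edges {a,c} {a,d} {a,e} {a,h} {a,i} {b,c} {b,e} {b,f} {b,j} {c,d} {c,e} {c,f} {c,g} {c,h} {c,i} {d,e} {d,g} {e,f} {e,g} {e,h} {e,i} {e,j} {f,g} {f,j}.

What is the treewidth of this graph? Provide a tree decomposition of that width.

Every bag has size at most 4, so the width is 4 − 1 = 3 and tw(G) ≤ 3. Conversely, {b, e, f, j} is a clique of size 4, and the vertices of any clique must share a bag in every tree decomposition; so some bag has ≥ 4 vertices and tw(G) ≥ 3. Hence tw(G) = 3 exactly.

Treewidth 3.
One such decomposition:
Bags: B1 = {b, c, e, f}  B2 = {c, e, f, g}  B3 = {c, d, e, g}  B4 = {a, c, d, e}  B5 = {a, c, e, h}  B6 = {b, e, f, j}  B7 = {a, c, e, i}
Tree: B1–B2, B2–B3, B3–B4, B4–B5, B1–B6, B4–B7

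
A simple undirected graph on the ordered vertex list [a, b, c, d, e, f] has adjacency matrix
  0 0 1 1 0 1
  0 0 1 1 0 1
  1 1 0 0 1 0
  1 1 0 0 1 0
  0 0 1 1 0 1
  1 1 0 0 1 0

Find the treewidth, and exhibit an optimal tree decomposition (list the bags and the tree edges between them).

The largest bag has 4 vertices, giving width 3; this decomposition certifies tw(G) ≤ 3. For the lower bound: the 4 vertex sets {a,d}, {b,c}, {e}, {f} are disjoint, each induces a connected subgraph, and every pair is joined by at least one edge of G. Contracting each set to a single vertex therefore yields K_{4} as a minor, and since treewidth is minor-monotone, tw(G) ≥ tw(K_{4}) = 3. Therefore the treewidth is 3.

Treewidth 3.
One such decomposition:
Bags: B1 = {a, b, d, e}  B2 = {a, b, c, e}  B3 = {a, b, e, f}
Tree: B1–B2, B2–B3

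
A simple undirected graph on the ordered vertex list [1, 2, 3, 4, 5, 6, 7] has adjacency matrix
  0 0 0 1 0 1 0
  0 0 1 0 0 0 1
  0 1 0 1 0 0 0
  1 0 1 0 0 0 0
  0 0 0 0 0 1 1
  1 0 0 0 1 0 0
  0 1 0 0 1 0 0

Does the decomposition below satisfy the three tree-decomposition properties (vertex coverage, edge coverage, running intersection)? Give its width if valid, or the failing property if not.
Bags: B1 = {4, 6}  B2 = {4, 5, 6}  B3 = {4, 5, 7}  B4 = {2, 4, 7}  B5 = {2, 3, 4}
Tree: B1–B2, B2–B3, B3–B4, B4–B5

No — vertex 1 appears in no bag.

A tree decomposition must satisfy three properties: every vertex lies in some bag; for every edge, both endpoints lie together in some bag; and for every vertex, the bags containing it form a connected subtree. Here vertex 1 appears in no bag, so the decomposition is invalid.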